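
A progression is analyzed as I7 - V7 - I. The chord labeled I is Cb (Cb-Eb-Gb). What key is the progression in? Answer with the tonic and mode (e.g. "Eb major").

The chord Cb is a major triad rooted on Cb; its label is I.
If Cb is scale degree 1 and the mode makes that degree carry a major triad, the tonic is Cb and the mode is major.

Cb major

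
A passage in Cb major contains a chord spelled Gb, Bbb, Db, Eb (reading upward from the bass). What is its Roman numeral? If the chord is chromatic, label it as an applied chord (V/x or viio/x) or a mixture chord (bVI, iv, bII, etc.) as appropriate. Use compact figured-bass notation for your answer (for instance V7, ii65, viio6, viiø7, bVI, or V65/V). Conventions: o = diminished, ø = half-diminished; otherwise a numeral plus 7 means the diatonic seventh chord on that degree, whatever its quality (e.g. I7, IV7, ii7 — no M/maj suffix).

viiø65/IV

The pitches Eb-Gb-Bbb-Db form a half-diminished seventh chord rooted on Eb.
Eb sits a half step below Fb (IV in Cb major); a diminished chord there is the applied leading-tone chord of IV.
With Gb in the bass the chord is in first inversion, so the figured bass is 65.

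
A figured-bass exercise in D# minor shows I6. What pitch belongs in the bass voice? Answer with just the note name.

I in D# minor has root D#; the chord is D#-F##-A#.
The figure 6 means first inversion — the third is in the bass.

F##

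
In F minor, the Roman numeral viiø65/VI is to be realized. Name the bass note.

Eb

The applied chord viiø65/VI is rooted on C: C-Eb-Gb-Bb.
The figure 65 means first inversion — the third is in the bass.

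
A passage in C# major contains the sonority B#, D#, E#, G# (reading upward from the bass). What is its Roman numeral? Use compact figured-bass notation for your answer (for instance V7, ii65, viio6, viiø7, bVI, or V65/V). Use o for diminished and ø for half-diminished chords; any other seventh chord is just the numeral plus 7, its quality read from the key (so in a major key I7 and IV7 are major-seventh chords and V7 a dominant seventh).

Stacked in thirds the chord is E#-G#-B#-D#: a minor seventh chord on E#.
E# is scale degree 3 in C# major, and a minor seventh chord on that degree is written iii7.
With B# in the bass the chord is in second inversion, so the figured bass is 43.

iii43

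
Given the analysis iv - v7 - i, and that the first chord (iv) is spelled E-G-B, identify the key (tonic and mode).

The chord Em is a minor triad rooted on E; its label is iv.
iv on E implies E is the subdominant; that puts the tonic at B, and the lowercase numeral fits minor mode.

B minor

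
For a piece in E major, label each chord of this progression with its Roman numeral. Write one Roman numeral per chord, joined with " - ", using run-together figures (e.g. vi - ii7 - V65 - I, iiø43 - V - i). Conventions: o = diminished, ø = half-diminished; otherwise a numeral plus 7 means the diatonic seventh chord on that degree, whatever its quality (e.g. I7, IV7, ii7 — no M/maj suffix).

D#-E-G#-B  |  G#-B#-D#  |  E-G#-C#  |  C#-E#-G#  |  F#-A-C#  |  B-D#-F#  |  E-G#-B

D#-E-G#-B: major seventh chord on E = scale degree 1 → I42.
G#-B#-D# is the secondary dominant of vi (major triad on G#): V/vi.
E-G#-C# has root C#, degree 6 in E major, so vi6.
C#-E#-G#: chromatic; C# is V of ii, so V/ii.
F#-A-C#: root F# is the supertonic; minor triad there is ii.
B-D#-F#: major triad on B = scale degree 5 → V.
E-G#-B has root E, degree 1 in E major, so I.

I42 - V/vi - vi6 - V/ii - ii - V - I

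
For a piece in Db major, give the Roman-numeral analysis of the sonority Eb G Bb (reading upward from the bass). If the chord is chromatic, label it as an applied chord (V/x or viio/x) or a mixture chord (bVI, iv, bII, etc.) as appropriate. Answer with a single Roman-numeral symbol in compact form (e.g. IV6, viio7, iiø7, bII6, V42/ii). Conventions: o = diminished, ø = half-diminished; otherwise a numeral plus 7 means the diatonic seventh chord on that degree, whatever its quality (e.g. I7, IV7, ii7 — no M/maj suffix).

V/V

Stacked in thirds the chord is Eb-G-Bb: a major triad on Eb.
Eb is not a diatonic chord root with this quality in Db major, but it lies a perfect fifth above Ab (V), so the chord functions as an applied dominant of V.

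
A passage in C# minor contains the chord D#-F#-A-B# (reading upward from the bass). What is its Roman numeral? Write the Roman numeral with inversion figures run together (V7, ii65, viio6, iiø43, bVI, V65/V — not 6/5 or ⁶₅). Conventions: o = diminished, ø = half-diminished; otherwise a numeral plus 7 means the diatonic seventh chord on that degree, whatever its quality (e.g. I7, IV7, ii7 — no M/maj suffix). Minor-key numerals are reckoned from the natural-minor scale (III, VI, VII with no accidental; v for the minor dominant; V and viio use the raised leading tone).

Stacked in thirds the chord is B#-D#-F#-A: a fully diminished seventh chord on B#.
In C# minor, B# is the leading tone; the diatonic fully diminished seventh chord there is viio7.
With D# in the bass the chord is in first inversion, so the figured bass is 65.

viio65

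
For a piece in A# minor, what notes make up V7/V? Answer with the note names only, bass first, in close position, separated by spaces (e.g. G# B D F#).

B# D## F## A#

The slash means an applied dominant: we want the dominant of V. In A# minor, V is E# major, and its dominant is built on B#.
Building a dominant seventh chord on B# gives B#-D##-F##-A#.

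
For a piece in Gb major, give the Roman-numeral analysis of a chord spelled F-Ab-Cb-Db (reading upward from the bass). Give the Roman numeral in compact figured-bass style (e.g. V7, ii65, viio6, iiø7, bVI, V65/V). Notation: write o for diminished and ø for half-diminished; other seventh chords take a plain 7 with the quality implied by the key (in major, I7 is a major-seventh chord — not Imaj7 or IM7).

V65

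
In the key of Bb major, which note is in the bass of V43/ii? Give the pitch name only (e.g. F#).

D

The applied chord V43/ii is rooted on G: G-B-D-F.
The figure 43 means second inversion — the fifth is in the bass.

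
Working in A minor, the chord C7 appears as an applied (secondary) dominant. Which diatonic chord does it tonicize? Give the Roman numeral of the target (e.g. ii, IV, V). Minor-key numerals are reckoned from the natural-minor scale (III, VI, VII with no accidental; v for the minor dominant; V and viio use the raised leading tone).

VI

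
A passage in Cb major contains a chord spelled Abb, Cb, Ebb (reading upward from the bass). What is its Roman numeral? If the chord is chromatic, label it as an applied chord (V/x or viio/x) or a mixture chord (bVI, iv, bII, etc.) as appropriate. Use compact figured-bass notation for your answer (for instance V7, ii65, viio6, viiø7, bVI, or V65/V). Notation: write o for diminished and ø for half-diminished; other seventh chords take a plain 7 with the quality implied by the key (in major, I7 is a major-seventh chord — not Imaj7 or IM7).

Stacked in thirds the chord is Abb-Cb-Ebb: a major triad on Abb.
Abb is the lowered sixth degree of Cb major (diatonic 6 would be Ab). This is a major triad on the lowered sixth degree, borrowed from the parallel minor.

bVI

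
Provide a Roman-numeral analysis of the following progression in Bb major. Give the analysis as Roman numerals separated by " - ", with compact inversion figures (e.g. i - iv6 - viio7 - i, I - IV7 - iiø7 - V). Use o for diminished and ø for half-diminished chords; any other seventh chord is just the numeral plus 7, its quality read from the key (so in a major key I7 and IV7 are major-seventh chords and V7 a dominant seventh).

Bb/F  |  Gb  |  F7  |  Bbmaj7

I64 - bVI - V7 - I7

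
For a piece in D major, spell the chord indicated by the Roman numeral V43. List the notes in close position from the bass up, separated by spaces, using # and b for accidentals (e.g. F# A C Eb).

E G A C#

The numeral's case and figure indicate a dominant seventh chord. In D major its root, the dominant, is A.
Stacking thirds from A gives A-C#-E-G.
The figured bass 43 indicates second inversion, placing the fifth (E) in the bass: E-G-A-C#.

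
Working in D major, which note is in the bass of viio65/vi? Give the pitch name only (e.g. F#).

The applied chord viio65/vi is rooted on A#: A#-C#-E-G.
The figure 65 means first inversion — the third is in the bass.

C#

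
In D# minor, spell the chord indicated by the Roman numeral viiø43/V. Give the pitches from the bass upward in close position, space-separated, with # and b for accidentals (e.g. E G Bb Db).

D# F## G## B#

viiø43/V is a secondary leading-tone chord. The target V is A# in D# minor; the applied chord is rooted a semitone below, on G##.
Building a half-diminished seventh chord on G## gives G##-B#-D#-F##.
With the 43 figure the chord is in second inversion; from the bass D# upward in close position it reads D#-F##-G##-B#.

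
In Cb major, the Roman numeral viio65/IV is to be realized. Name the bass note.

The applied chord viio65/IV is rooted on Eb: Eb-Gb-Bbb-Dbb.
The figure 65 means first inversion — the third is in the bass.

Gb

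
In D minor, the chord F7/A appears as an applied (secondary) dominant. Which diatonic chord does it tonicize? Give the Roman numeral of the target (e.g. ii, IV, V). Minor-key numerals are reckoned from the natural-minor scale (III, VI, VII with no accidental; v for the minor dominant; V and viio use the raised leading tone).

The chord is a dominant seventh chord on F.
A dominant resolves down a perfect fifth: F → Bb. In D minor, Bb is scale degree 6, i.e. VI.

VI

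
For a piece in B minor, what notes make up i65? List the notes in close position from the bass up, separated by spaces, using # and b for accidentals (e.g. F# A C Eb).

The numeral's case and figure indicate a minor seventh chord. In B minor its root, the tonic, is B.
That chord is spelled B-D-F#-A.
The figured bass 65 indicates first inversion, placing the third (D) in the bass: D-F#-A-B.

D F# A B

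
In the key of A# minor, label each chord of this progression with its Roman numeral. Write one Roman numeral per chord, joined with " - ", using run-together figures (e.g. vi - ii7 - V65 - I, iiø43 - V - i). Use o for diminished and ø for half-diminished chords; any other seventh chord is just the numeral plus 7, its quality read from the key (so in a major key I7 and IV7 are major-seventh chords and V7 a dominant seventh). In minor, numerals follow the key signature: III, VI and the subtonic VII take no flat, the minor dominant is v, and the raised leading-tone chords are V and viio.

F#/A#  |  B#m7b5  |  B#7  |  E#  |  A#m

VI6 - iiø7 - V7/V - V - i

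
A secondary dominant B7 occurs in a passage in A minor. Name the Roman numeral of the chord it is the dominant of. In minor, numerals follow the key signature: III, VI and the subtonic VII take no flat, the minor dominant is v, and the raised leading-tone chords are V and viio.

V

The chord is a dominant seventh chord on B.
A dominant resolves down a perfect fifth: B → E. In A minor, E is scale degree 5, i.e. V.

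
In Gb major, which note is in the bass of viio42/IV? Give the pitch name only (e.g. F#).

The applied chord viio42/IV is rooted on Bb: Bb-Db-Fb-Abb.
The figure 42 means third inversion — the seventh is in the bass.

Abb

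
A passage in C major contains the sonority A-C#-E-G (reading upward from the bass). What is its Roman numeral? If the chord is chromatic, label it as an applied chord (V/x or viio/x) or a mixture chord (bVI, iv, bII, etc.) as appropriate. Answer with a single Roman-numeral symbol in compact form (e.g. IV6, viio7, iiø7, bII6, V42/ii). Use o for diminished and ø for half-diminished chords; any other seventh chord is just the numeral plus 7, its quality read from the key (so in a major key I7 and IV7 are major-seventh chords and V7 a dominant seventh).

The pitches A-C#-E-G form a dominant seventh chord rooted on A.
A is not a diatonic chord root with this quality in C major, but it lies a perfect fifth above D (ii), so the chord functions as an applied dominant of ii.

V7/ii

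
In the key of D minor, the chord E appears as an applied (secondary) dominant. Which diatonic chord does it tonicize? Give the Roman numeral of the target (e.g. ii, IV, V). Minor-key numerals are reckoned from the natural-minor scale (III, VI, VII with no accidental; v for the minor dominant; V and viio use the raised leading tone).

V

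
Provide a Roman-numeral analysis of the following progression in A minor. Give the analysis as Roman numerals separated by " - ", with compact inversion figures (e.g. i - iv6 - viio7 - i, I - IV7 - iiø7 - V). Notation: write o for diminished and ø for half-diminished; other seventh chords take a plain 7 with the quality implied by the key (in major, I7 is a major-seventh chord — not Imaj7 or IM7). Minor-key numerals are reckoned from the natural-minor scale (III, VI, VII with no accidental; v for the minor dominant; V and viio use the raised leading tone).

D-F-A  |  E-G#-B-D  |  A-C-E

iv - V7 - i

D-F-A has root D, degree 4 in A minor, so iv.
E-G#-B-D has root E, degree 5 in A minor, so V7.
A-C-E: root A is the tonic; minor triad there is i.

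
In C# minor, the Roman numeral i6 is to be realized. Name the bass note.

E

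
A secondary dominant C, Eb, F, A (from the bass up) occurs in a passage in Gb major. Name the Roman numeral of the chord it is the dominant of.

The chord is a dominant seventh chord on F.
A dominant resolves down a perfect fifth: F → Bb. In Gb major, Bb is scale degree 3, i.e. iii.

iii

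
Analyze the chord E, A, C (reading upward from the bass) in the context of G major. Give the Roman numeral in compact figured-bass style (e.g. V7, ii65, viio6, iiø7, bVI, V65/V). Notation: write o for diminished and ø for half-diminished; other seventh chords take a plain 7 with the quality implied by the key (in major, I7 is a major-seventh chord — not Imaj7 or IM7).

The pitches A-C-E form a minor triad rooted on A.
A is scale degree 2 in G major, and a minor triad on that degree is written ii.
With E in the bass the chord is in second inversion, so the figured bass is 64.

ii64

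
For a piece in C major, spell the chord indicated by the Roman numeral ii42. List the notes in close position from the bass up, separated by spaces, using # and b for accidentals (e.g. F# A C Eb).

C D F A

The numeral's case and figure indicate a minor seventh chord. In C major its root, the second degree, is D.
That chord is spelled D-F-A-C.
The figured bass 42 indicates third inversion, placing the seventh (C) in the bass: C-D-F-A.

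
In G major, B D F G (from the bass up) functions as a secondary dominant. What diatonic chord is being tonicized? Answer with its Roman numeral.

IV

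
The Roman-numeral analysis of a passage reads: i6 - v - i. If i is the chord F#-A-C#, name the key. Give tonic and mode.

F# minor

The anchor chord is a minor triad on F#, labeled i.
If F# is scale degree 1 and the mode makes that degree carry a minor triad, the tonic is F# and the mode is minor.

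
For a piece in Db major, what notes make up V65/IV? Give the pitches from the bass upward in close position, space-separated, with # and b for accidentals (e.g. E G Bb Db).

F Ab Cb Db

V65/IV is a secondary dominant — the dominant seventh of IV. IV in Db major is Gb, so the applied chord's root is Db, a perfect fifth above.
Building a dominant seventh chord on Db gives Db-F-Ab-Cb.
The figured bass 65 indicates first inversion, placing the third (F) in the bass: F-Ab-Cb-Db.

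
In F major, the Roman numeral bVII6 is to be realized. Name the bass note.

bVII in F major has root Eb; the chord is Eb-G-Bb.
The figure 6 means first inversion — the third is in the bass.

G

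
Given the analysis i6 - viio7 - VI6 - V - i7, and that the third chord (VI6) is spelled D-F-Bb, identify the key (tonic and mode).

D minor

The chord Bb/D is a major triad rooted on Bb; its label is VI6.
If Bb is scale degree 6 and the mode makes that degree carry a major triad, the tonic is D and the mode is minor.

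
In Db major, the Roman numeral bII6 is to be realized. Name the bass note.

Gb

bII in Db major has root Ebb; the chord is Ebb-Gb-Bbb.
The figure 6 means first inversion — the third is in the bass.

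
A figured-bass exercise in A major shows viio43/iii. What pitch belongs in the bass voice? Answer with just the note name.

F#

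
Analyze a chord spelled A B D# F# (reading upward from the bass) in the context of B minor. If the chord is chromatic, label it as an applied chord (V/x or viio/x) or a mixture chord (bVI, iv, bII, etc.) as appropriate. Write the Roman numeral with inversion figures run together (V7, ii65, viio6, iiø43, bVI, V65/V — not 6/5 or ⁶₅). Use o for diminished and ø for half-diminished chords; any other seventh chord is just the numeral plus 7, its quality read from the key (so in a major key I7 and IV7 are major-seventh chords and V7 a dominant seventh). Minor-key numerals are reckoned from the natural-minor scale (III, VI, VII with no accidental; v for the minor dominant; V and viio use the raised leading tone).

V42/iv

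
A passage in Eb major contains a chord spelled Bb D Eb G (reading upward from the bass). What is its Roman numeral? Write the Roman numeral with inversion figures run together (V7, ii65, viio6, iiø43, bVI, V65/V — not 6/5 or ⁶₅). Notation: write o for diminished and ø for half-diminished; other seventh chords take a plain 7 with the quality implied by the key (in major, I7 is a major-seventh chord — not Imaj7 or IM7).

I43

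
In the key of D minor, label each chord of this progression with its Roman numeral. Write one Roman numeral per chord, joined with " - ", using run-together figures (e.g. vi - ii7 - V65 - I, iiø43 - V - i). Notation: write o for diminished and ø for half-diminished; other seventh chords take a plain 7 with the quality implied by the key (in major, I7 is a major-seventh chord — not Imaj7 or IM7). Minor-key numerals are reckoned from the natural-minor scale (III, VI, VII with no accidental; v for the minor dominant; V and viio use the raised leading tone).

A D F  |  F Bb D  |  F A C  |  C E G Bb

A-D-F: root D is the tonic; minor triad there is i64.
F-Bb-D: root Bb is the submediant; major triad there is VI64.
F-A-C has root F, degree 3 in D minor, so III.
C-E-G-Bb: dominant seventh chord on C = scale degree 7 → VII7.

i64 - VI64 - III - VII7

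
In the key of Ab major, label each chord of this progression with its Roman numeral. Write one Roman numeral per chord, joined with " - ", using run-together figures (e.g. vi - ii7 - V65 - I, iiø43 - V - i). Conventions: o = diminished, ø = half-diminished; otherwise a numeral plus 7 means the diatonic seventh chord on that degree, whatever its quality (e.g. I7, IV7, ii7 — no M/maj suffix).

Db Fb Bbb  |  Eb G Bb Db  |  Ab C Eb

bII6 - V7 - I

Db-Fb-Bbb is non-diatonic — a major triad on the lowered supertonic (Bbb): the Neapolitan sixth, bII6 (third, Db, in the bass — hence the 6).
Eb-G-Bb-Db has root Eb, degree 5 in Ab major, so V7.
Ab-C-Eb: major triad on Ab = scale degree 1 → I.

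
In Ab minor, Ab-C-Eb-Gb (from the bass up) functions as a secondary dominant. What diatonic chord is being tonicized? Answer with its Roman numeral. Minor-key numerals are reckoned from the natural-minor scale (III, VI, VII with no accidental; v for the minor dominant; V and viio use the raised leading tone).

The chord is a dominant seventh chord on Ab.
A dominant resolves down a perfect fifth: Ab → Db. In Ab minor, Db is scale degree 4, i.e. iv.

iv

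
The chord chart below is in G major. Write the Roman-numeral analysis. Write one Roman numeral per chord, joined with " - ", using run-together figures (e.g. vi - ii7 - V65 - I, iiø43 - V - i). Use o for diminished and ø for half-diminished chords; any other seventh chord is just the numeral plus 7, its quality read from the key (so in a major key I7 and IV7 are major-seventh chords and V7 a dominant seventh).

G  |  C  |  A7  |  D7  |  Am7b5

G: root G is the tonic; major triad there is I.
C: root C is the subdominant; major triad there is IV.
A7: chromatic; A is V of V, so V7/V.
D7: dominant seventh chord on D = scale degree 5 → V7.
Am7b5 is non-diatonic — iiø7, a mixture chord from G minor.

I - IV - V7/V - V7 - iiø7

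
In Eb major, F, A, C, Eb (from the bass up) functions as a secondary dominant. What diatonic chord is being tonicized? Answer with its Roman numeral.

V

The chord is a dominant seventh chord on F.
A dominant resolves down a perfect fifth: F → Bb. In Eb major, Bb is scale degree 5, i.e. V.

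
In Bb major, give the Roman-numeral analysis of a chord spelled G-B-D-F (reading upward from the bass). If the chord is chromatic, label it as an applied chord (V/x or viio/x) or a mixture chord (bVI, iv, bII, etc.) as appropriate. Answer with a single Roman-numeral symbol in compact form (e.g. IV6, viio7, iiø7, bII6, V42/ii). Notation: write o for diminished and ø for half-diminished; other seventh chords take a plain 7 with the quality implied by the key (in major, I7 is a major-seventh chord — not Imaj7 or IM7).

V7/ii

The pitches G-B-D-F form a dominant seventh chord rooted on G.
G is not a diatonic chord root with this quality in Bb major, but it lies a perfect fifth above C (ii), so the chord functions as an applied dominant of ii.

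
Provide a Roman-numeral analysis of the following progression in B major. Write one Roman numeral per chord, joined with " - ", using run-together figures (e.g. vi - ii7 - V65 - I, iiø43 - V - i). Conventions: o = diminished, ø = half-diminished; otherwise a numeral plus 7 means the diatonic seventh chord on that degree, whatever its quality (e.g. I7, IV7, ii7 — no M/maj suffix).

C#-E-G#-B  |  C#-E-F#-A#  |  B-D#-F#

ii7 - V43 - I

C#-E-G#-B: root C# is the supertonic; minor seventh chord there is ii7.
C#-E-F#-A# has root F#, degree 5 in B major, so V43.
B-D#-F#: root B is the tonic; major triad there is I.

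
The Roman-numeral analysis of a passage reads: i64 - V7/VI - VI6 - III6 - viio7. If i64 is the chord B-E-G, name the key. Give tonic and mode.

The anchor chord is a minor triad on E, labeled i64.
If E is scale degree 1 and the mode makes that degree carry a minor triad, the tonic is E and the mode is minor.

E minor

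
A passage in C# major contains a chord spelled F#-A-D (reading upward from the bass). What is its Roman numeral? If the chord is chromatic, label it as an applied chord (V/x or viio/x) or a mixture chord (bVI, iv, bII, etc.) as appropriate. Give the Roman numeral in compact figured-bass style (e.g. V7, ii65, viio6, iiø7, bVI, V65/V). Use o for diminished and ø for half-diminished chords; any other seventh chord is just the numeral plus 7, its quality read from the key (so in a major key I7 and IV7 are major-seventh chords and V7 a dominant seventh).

bII6

Stacked in thirds the chord is D-F#-A: a major triad on D.
D is the lowered second degree of C# major (diatonic 2 would be D#). This is the Neapolitan sixth — a major triad on the lowered second degree, here in its customary first inversion.
With F# in the bass the chord is in first inversion, so the figured bass is 6.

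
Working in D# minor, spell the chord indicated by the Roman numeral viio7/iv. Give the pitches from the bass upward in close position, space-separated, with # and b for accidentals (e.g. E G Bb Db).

F## A# C# E

The slash marks an applied leading-tone chord: viio of iv. In D# minor, iv is G#, so the leading tone to it is F##, a half step below.
Building a fully diminished seventh chord on F## gives F##-A#-C#-E.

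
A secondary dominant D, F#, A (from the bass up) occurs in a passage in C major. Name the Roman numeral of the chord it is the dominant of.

V

The chord is a major triad on D.
A dominant resolves down a perfect fifth: D → G. In C major, G is scale degree 5, i.e. V.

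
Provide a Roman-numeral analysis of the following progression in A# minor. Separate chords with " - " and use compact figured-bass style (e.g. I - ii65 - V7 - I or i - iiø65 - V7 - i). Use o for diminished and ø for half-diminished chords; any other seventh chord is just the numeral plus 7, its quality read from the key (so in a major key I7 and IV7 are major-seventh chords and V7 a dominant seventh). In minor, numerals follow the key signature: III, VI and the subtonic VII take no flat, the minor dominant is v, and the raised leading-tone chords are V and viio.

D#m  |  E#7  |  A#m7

D#m: minor triad on D# = scale degree 4 → iv.
E#7: root E# is the dominant; dominant seventh chord there is V7.
A#m7: root A# is the tonic; minor seventh chord there is i7.

iv - V7 - i7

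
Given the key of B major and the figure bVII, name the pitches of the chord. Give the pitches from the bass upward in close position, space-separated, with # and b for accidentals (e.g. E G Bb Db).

A C# E

bVII is a major triad on the lowered seventh degree (the subtonic), borrowed from the parallel minor. In B major that root is A.
So the chord is A-C#-E.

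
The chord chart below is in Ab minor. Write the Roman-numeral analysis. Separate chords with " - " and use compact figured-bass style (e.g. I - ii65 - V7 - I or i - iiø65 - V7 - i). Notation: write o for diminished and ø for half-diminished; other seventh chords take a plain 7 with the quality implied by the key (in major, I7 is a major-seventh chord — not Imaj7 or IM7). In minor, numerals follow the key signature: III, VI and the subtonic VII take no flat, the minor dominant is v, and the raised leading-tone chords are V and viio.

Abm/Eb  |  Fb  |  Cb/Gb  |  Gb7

Abm/Eb has root Ab, degree 1 in Ab minor, so i64.
Fb: root Fb is the submediant; major triad there is VI.
Cb/Gb: root Cb is the mediant; major triad there is III64.
Gb7 has root Gb, degree 7 in Ab minor, so VII7.

i64 - VI - III64 - VII7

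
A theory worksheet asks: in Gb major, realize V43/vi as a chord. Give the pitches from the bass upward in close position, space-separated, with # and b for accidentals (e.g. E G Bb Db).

The slash means an applied dominant: we want the dominant of vi. In Gb major, vi is Eb minor, and its dominant is built on Bb.
Building a dominant seventh chord on Bb gives Bb-D-F-Ab.
The figured bass 43 indicates second inversion, placing the fifth (F) in the bass: F-Ab-Bb-D.

F Ab Bb D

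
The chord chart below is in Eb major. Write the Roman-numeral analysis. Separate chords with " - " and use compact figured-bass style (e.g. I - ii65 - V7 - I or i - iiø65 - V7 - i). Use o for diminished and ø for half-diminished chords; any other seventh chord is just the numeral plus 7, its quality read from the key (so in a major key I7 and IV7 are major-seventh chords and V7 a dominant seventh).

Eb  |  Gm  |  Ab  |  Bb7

Eb: major triad on Eb = scale degree 1 → I.
Gm: root G is the mediant; minor triad there is iii.
Ab: major triad on Ab = scale degree 4 → IV.
Bb7: dominant seventh chord on Bb = scale degree 5 → V7.

I - iii - IV - V7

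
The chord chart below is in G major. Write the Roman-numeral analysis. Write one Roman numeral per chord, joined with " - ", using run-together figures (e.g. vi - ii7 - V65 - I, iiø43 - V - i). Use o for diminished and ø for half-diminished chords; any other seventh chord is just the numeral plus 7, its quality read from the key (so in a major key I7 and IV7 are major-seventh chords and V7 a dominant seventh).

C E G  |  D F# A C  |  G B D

C-E-G has root C, degree 4 in G major, so IV.
D-F#-A-C: root D is the dominant; dominant seventh chord there is V7.
G-B-D: major triad on G = scale degree 1 → I.

IV - V7 - I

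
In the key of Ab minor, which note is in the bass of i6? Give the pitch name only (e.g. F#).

i in Ab minor has root Ab; the chord is Ab-Cb-Eb.
The figure 6 means first inversion — the third is in the bass.

Cb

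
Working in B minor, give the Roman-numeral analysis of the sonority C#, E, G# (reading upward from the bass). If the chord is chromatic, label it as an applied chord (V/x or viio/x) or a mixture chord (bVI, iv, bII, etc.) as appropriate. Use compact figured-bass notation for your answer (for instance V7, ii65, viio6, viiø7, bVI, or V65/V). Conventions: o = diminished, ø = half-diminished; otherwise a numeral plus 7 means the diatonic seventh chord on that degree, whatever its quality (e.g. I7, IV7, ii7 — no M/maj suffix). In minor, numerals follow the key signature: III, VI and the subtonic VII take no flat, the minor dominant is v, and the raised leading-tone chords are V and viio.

The pitches C#-E-G# form a minor triad rooted on C#.
C# is the second degree of B minor. This is the minor supertonic, borrowed from the parallel major (the Dorian ii).

ii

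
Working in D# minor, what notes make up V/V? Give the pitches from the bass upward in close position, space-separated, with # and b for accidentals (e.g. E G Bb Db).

The slash means an applied dominant: we want the dominant of V. In D# minor, V is A# major, and its dominant is built on E#.
Building a major triad on E# gives E#-G##-B#.

E# G## B#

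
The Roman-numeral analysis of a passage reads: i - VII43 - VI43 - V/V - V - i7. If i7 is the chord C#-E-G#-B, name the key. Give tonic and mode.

C# minor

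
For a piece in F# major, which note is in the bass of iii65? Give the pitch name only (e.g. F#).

C#

iii in F# major has root A#; the chord is A#-C#-E#-G#.
The figure 65 means first inversion — the third is in the bass.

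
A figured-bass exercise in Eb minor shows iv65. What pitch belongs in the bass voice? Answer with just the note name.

Cb

iv in Eb minor has root Ab; the chord is Ab-Cb-Eb-Gb.
The figure 65 means first inversion — the third is in the bass.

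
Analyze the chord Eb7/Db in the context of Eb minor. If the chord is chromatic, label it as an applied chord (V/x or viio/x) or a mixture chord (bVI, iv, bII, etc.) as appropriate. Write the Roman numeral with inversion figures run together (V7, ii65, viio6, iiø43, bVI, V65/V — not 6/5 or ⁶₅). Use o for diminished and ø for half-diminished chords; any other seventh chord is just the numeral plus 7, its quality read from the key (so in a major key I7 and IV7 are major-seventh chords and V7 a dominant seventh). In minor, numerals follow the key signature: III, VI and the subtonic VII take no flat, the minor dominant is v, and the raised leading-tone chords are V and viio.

V42/iv

Stacked in thirds the chord is Eb-G-Bb-Db: a dominant seventh chord on Eb.
Eb is not a diatonic chord root with this quality in Eb minor, but it lies a perfect fifth above Ab (iv), so the chord functions as an applied dominant of iv.
With Db in the bass the chord is in third inversion, so the figured bass is 42.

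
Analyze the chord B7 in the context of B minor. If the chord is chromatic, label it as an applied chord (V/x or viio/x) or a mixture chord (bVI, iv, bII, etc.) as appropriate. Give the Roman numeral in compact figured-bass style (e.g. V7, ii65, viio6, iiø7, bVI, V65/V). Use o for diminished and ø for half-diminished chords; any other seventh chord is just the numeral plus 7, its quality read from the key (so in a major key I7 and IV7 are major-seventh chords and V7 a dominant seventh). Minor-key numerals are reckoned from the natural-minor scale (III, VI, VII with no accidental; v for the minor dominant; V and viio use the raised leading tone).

V7/iv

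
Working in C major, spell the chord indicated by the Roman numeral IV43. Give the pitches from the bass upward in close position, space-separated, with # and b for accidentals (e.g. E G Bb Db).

C E F A

The numeral's case and figure indicate a major seventh chord. In C major its root, the fourth degree, is F.
That chord is spelled F-A-C-E.
The figured bass 43 indicates second inversion, placing the fifth (C) in the bass: C-E-F-A.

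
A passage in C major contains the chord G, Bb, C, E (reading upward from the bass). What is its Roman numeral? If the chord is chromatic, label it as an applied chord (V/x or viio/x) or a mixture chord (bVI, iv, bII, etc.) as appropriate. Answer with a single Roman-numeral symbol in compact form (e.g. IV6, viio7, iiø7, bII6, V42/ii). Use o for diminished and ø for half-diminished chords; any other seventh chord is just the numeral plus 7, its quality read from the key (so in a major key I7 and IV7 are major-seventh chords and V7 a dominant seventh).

V43/IV

Stacked in thirds the chord is C-E-G-Bb: a dominant seventh chord on C.
C is not a diatonic chord root with this quality in C major, but it lies a perfect fifth above F (IV), so the chord functions as an applied dominant of IV.
With G in the bass the chord is in second inversion, so the figured bass is 43.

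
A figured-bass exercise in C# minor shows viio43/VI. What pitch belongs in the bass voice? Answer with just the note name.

D

The applied chord viio43/VI is rooted on G#: G#-B-D-F.
The figure 43 means second inversion — the fifth is in the bass.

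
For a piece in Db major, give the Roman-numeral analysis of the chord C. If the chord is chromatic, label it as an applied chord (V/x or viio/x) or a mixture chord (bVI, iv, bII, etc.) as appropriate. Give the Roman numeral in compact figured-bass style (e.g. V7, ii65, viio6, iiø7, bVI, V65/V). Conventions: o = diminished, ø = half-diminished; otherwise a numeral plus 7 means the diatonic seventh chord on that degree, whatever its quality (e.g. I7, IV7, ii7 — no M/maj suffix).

The pitches C-E-G form a major triad rooted on C.
C is not a diatonic chord root with this quality in Db major, but it lies a perfect fifth above F (iii), so the chord functions as an applied dominant of iii.

V/iii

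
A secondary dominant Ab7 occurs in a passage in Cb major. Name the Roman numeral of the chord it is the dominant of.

The chord is a dominant seventh chord on Ab.
A dominant resolves down a perfect fifth: Ab → Db. In Cb major, Db is scale degree 2, i.e. ii.

ii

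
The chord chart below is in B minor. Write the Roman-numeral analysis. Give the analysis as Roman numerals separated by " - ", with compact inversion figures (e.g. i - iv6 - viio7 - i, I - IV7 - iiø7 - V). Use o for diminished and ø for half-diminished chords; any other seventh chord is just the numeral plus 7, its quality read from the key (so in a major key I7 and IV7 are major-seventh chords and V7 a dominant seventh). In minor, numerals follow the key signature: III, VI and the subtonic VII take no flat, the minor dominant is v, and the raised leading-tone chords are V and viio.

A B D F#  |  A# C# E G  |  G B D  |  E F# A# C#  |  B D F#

i42 - viio7 - VI - V42 - i

A-B-D-F#: root B is the tonic; minor seventh chord there is i42.
A#-C#-E-G: fully diminished seventh chord on A# = scale degree 7 → viio7.
G-B-D: major triad on G = scale degree 6 → VI.
E-F#-A#-C# has root F#, degree 5 in B minor, so V42.
B-D-F# has root B, degree 1 in B minor, so i.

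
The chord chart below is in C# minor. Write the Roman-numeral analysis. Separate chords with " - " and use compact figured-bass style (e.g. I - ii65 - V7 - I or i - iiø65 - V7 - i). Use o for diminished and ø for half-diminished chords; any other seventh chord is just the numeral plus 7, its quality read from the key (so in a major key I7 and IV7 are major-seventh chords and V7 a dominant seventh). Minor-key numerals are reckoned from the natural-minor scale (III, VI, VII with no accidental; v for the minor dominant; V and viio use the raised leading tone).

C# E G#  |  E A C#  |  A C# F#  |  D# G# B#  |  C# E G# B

i - VI64 - iv6 - V64 - i7

C#-E-G#: root C# is the tonic; minor triad there is i.
E-A-C# has root A, degree 6 in C# minor, so VI64.
A-C#-F#: root F# is the subdominant; minor triad there is iv6.
D#-G#-B# has root G#, degree 5 in C# minor, so V64.
C#-E-G#-B has root C#, degree 1 in C# minor, so i7.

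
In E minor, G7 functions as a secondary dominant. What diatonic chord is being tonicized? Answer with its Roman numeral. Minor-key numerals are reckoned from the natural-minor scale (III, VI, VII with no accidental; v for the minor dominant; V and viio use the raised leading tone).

The chord is a dominant seventh chord on G.
A dominant resolves down a perfect fifth: G → C. In E minor, C is scale degree 6, i.e. VI.

VI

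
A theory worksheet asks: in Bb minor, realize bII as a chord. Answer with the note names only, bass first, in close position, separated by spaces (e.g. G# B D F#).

Cb Eb Gb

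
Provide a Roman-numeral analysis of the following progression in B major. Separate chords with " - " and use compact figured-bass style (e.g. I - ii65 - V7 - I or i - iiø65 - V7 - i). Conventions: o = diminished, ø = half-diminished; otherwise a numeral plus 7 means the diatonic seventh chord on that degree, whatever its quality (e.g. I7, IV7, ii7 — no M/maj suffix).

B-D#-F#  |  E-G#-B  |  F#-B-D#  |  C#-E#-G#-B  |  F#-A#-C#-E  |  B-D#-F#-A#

B-D#-F#: major triad on B = scale degree 1 → I.
E-G#-B: root E is the subdominant; major triad there is IV.
F#-B-D#: root B is the tonic; major triad there is I64.
C#-E#-G#-B: chromatic; C# is V of V, so V7/V.
F#-A#-C#-E: dominant seventh chord on F# = scale degree 5 → V7.
B-D#-F#-A# has root B, degree 1 in B major, so I7.

I - IV - I64 - V7/V - V7 - I7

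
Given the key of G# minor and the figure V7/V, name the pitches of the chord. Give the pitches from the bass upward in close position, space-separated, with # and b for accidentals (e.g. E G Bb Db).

A# C## E# G#

V7/V is a secondary dominant — the dominant seventh of V. V in G# minor is D#, so the applied chord's root is A#, a perfect fifth above.
Building a dominant seventh chord on A# gives A#-C##-E#-G#.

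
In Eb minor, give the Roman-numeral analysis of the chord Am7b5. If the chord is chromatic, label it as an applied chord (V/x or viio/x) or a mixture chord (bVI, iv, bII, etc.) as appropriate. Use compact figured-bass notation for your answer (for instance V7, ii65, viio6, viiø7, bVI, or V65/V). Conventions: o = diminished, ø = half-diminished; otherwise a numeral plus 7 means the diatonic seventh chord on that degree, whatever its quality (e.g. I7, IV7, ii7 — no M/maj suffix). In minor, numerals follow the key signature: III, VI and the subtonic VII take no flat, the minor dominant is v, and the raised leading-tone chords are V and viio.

viiø7/V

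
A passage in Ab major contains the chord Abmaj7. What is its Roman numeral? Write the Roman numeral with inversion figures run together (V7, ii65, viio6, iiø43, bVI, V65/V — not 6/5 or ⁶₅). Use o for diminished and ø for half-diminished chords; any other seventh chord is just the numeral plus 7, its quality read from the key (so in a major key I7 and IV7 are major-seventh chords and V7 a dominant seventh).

Stacked in thirds the chord is Ab-C-Eb-G: a major seventh chord on Ab.
In Ab major, Ab is the tonic; the diatonic major seventh chord there is I7.

I7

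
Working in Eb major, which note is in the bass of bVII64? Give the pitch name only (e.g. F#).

Ab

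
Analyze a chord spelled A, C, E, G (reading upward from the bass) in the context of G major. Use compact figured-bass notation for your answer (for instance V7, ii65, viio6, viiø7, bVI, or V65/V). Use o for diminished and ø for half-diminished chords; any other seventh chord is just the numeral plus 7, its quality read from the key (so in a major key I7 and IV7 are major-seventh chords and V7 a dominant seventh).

ii7

Stacked in thirds the chord is A-C-E-G: a minor seventh chord on A.
A is scale degree 2 in G major, and a minor seventh chord on that degree is written ii7.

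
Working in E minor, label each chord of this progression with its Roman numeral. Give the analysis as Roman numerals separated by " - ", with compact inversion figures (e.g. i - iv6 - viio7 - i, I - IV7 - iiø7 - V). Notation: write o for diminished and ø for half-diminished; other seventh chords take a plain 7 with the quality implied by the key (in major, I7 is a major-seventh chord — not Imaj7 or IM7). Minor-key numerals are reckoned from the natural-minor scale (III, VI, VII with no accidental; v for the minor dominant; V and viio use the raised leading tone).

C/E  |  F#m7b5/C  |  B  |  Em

VI6 - iiø43 - V - i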